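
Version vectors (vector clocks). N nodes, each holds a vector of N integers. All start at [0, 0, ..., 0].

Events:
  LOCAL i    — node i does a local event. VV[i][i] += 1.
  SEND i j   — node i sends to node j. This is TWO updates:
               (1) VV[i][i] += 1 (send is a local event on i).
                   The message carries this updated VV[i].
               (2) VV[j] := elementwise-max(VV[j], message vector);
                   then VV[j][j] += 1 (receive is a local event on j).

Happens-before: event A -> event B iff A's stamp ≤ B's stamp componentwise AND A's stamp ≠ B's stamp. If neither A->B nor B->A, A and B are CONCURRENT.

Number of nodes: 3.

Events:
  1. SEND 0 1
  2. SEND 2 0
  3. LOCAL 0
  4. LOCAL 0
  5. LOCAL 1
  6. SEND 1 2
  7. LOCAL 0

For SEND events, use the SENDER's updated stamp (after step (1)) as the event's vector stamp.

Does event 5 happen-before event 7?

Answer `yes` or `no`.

Initial: VV[0]=[0, 0, 0]
Initial: VV[1]=[0, 0, 0]
Initial: VV[2]=[0, 0, 0]
Event 1: SEND 0->1: VV[0][0]++ -> VV[0]=[1, 0, 0], msg_vec=[1, 0, 0]; VV[1]=max(VV[1],msg_vec) then VV[1][1]++ -> VV[1]=[1, 1, 0]
Event 2: SEND 2->0: VV[2][2]++ -> VV[2]=[0, 0, 1], msg_vec=[0, 0, 1]; VV[0]=max(VV[0],msg_vec) then VV[0][0]++ -> VV[0]=[2, 0, 1]
Event 3: LOCAL 0: VV[0][0]++ -> VV[0]=[3, 0, 1]
Event 4: LOCAL 0: VV[0][0]++ -> VV[0]=[4, 0, 1]
Event 5: LOCAL 1: VV[1][1]++ -> VV[1]=[1, 2, 0]
Event 6: SEND 1->2: VV[1][1]++ -> VV[1]=[1, 3, 0], msg_vec=[1, 3, 0]; VV[2]=max(VV[2],msg_vec) then VV[2][2]++ -> VV[2]=[1, 3, 2]
Event 7: LOCAL 0: VV[0][0]++ -> VV[0]=[5, 0, 1]
Event 5 stamp: [1, 2, 0]
Event 7 stamp: [5, 0, 1]
[1, 2, 0] <= [5, 0, 1]? False. Equal? False. Happens-before: False

Answer: no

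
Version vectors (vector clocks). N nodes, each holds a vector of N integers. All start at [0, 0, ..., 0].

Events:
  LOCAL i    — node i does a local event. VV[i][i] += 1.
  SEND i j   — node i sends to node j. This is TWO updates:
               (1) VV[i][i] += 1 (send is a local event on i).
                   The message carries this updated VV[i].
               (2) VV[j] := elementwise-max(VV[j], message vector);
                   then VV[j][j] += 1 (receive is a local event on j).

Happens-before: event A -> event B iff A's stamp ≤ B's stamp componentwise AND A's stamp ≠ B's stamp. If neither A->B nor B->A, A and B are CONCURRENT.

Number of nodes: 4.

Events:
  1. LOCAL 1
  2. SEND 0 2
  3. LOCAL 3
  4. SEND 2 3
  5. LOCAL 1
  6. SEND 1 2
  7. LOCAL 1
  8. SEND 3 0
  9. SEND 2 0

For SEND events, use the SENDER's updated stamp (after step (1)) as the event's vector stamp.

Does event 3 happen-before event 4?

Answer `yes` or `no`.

Answer: no

Derivation:
Initial: VV[0]=[0, 0, 0, 0]
Initial: VV[1]=[0, 0, 0, 0]
Initial: VV[2]=[0, 0, 0, 0]
Initial: VV[3]=[0, 0, 0, 0]
Event 1: LOCAL 1: VV[1][1]++ -> VV[1]=[0, 1, 0, 0]
Event 2: SEND 0->2: VV[0][0]++ -> VV[0]=[1, 0, 0, 0], msg_vec=[1, 0, 0, 0]; VV[2]=max(VV[2],msg_vec) then VV[2][2]++ -> VV[2]=[1, 0, 1, 0]
Event 3: LOCAL 3: VV[3][3]++ -> VV[3]=[0, 0, 0, 1]
Event 4: SEND 2->3: VV[2][2]++ -> VV[2]=[1, 0, 2, 0], msg_vec=[1, 0, 2, 0]; VV[3]=max(VV[3],msg_vec) then VV[3][3]++ -> VV[3]=[1, 0, 2, 2]
Event 5: LOCAL 1: VV[1][1]++ -> VV[1]=[0, 2, 0, 0]
Event 6: SEND 1->2: VV[1][1]++ -> VV[1]=[0, 3, 0, 0], msg_vec=[0, 3, 0, 0]; VV[2]=max(VV[2],msg_vec) then VV[2][2]++ -> VV[2]=[1, 3, 3, 0]
Event 7: LOCAL 1: VV[1][1]++ -> VV[1]=[0, 4, 0, 0]
Event 8: SEND 3->0: VV[3][3]++ -> VV[3]=[1, 0, 2, 3], msg_vec=[1, 0, 2, 3]; VV[0]=max(VV[0],msg_vec) then VV[0][0]++ -> VV[0]=[2, 0, 2, 3]
Event 9: SEND 2->0: VV[2][2]++ -> VV[2]=[1, 3, 4, 0], msg_vec=[1, 3, 4, 0]; VV[0]=max(VV[0],msg_vec) then VV[0][0]++ -> VV[0]=[3, 3, 4, 3]
Event 3 stamp: [0, 0, 0, 1]
Event 4 stamp: [1, 0, 2, 0]
[0, 0, 0, 1] <= [1, 0, 2, 0]? False. Equal? False. Happens-before: False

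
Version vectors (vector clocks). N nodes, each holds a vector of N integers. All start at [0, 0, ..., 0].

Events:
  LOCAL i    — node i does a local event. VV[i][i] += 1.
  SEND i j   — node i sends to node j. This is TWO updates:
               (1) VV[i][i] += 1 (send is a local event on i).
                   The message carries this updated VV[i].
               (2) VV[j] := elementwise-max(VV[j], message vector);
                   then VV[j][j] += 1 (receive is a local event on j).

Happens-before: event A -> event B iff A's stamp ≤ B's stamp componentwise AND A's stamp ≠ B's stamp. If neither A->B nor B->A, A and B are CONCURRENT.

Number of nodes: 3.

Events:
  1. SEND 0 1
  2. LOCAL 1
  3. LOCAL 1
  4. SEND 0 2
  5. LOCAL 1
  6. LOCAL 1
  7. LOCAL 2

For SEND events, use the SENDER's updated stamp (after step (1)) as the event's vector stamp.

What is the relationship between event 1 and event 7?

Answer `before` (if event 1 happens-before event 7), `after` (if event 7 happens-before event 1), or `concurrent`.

Answer: before

Derivation:
Initial: VV[0]=[0, 0, 0]
Initial: VV[1]=[0, 0, 0]
Initial: VV[2]=[0, 0, 0]
Event 1: SEND 0->1: VV[0][0]++ -> VV[0]=[1, 0, 0], msg_vec=[1, 0, 0]; VV[1]=max(VV[1],msg_vec) then VV[1][1]++ -> VV[1]=[1, 1, 0]
Event 2: LOCAL 1: VV[1][1]++ -> VV[1]=[1, 2, 0]
Event 3: LOCAL 1: VV[1][1]++ -> VV[1]=[1, 3, 0]
Event 4: SEND 0->2: VV[0][0]++ -> VV[0]=[2, 0, 0], msg_vec=[2, 0, 0]; VV[2]=max(VV[2],msg_vec) then VV[2][2]++ -> VV[2]=[2, 0, 1]
Event 5: LOCAL 1: VV[1][1]++ -> VV[1]=[1, 4, 0]
Event 6: LOCAL 1: VV[1][1]++ -> VV[1]=[1, 5, 0]
Event 7: LOCAL 2: VV[2][2]++ -> VV[2]=[2, 0, 2]
Event 1 stamp: [1, 0, 0]
Event 7 stamp: [2, 0, 2]
[1, 0, 0] <= [2, 0, 2]? True
[2, 0, 2] <= [1, 0, 0]? False
Relation: before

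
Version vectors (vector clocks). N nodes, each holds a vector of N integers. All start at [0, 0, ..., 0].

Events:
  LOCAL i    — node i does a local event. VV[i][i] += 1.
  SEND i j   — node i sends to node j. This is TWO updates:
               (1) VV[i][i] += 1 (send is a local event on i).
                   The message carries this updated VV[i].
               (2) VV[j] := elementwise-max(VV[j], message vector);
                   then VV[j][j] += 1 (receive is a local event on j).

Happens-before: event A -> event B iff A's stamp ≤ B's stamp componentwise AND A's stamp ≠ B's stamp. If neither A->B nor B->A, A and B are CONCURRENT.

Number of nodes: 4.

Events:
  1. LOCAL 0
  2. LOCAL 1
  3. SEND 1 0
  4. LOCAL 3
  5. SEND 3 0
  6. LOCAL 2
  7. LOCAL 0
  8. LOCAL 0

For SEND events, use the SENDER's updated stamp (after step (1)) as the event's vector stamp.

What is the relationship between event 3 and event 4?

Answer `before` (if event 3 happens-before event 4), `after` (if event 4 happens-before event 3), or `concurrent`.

Answer: concurrent

Derivation:
Initial: VV[0]=[0, 0, 0, 0]
Initial: VV[1]=[0, 0, 0, 0]
Initial: VV[2]=[0, 0, 0, 0]
Initial: VV[3]=[0, 0, 0, 0]
Event 1: LOCAL 0: VV[0][0]++ -> VV[0]=[1, 0, 0, 0]
Event 2: LOCAL 1: VV[1][1]++ -> VV[1]=[0, 1, 0, 0]
Event 3: SEND 1->0: VV[1][1]++ -> VV[1]=[0, 2, 0, 0], msg_vec=[0, 2, 0, 0]; VV[0]=max(VV[0],msg_vec) then VV[0][0]++ -> VV[0]=[2, 2, 0, 0]
Event 4: LOCAL 3: VV[3][3]++ -> VV[3]=[0, 0, 0, 1]
Event 5: SEND 3->0: VV[3][3]++ -> VV[3]=[0, 0, 0, 2], msg_vec=[0, 0, 0, 2]; VV[0]=max(VV[0],msg_vec) then VV[0][0]++ -> VV[0]=[3, 2, 0, 2]
Event 6: LOCAL 2: VV[2][2]++ -> VV[2]=[0, 0, 1, 0]
Event 7: LOCAL 0: VV[0][0]++ -> VV[0]=[4, 2, 0, 2]
Event 8: LOCAL 0: VV[0][0]++ -> VV[0]=[5, 2, 0, 2]
Event 3 stamp: [0, 2, 0, 0]
Event 4 stamp: [0, 0, 0, 1]
[0, 2, 0, 0] <= [0, 0, 0, 1]? False
[0, 0, 0, 1] <= [0, 2, 0, 0]? False
Relation: concurrent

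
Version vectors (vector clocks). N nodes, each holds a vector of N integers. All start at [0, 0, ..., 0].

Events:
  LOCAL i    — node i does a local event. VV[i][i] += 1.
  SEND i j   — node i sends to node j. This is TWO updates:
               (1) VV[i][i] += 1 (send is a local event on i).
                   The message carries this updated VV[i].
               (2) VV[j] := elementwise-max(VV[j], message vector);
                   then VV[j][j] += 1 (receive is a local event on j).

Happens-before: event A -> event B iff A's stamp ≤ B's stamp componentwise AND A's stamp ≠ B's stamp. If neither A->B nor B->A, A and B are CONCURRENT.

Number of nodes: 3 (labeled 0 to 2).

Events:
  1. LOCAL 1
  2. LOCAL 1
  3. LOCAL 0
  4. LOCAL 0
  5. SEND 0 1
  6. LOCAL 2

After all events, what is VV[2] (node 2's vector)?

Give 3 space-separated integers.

Initial: VV[0]=[0, 0, 0]
Initial: VV[1]=[0, 0, 0]
Initial: VV[2]=[0, 0, 0]
Event 1: LOCAL 1: VV[1][1]++ -> VV[1]=[0, 1, 0]
Event 2: LOCAL 1: VV[1][1]++ -> VV[1]=[0, 2, 0]
Event 3: LOCAL 0: VV[0][0]++ -> VV[0]=[1, 0, 0]
Event 4: LOCAL 0: VV[0][0]++ -> VV[0]=[2, 0, 0]
Event 5: SEND 0->1: VV[0][0]++ -> VV[0]=[3, 0, 0], msg_vec=[3, 0, 0]; VV[1]=max(VV[1],msg_vec) then VV[1][1]++ -> VV[1]=[3, 3, 0]
Event 6: LOCAL 2: VV[2][2]++ -> VV[2]=[0, 0, 1]
Final vectors: VV[0]=[3, 0, 0]; VV[1]=[3, 3, 0]; VV[2]=[0, 0, 1]

Answer: 0 0 1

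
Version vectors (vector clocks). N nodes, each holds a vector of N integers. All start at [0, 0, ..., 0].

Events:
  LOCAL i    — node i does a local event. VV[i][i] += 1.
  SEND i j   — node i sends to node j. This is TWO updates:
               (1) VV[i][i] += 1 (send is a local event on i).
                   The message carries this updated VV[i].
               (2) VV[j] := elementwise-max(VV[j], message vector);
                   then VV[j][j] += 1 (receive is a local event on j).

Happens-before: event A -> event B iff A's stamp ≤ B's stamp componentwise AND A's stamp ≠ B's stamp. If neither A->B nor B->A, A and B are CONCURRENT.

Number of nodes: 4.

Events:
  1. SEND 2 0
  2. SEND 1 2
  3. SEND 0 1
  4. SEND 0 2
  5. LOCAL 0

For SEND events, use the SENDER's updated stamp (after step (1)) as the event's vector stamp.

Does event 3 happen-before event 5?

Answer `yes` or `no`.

Answer: yes

Derivation:
Initial: VV[0]=[0, 0, 0, 0]
Initial: VV[1]=[0, 0, 0, 0]
Initial: VV[2]=[0, 0, 0, 0]
Initial: VV[3]=[0, 0, 0, 0]
Event 1: SEND 2->0: VV[2][2]++ -> VV[2]=[0, 0, 1, 0], msg_vec=[0, 0, 1, 0]; VV[0]=max(VV[0],msg_vec) then VV[0][0]++ -> VV[0]=[1, 0, 1, 0]
Event 2: SEND 1->2: VV[1][1]++ -> VV[1]=[0, 1, 0, 0], msg_vec=[0, 1, 0, 0]; VV[2]=max(VV[2],msg_vec) then VV[2][2]++ -> VV[2]=[0, 1, 2, 0]
Event 3: SEND 0->1: VV[0][0]++ -> VV[0]=[2, 0, 1, 0], msg_vec=[2, 0, 1, 0]; VV[1]=max(VV[1],msg_vec) then VV[1][1]++ -> VV[1]=[2, 2, 1, 0]
Event 4: SEND 0->2: VV[0][0]++ -> VV[0]=[3, 0, 1, 0], msg_vec=[3, 0, 1, 0]; VV[2]=max(VV[2],msg_vec) then VV[2][2]++ -> VV[2]=[3, 1, 3, 0]
Event 5: LOCAL 0: VV[0][0]++ -> VV[0]=[4, 0, 1, 0]
Event 3 stamp: [2, 0, 1, 0]
Event 5 stamp: [4, 0, 1, 0]
[2, 0, 1, 0] <= [4, 0, 1, 0]? True. Equal? False. Happens-before: True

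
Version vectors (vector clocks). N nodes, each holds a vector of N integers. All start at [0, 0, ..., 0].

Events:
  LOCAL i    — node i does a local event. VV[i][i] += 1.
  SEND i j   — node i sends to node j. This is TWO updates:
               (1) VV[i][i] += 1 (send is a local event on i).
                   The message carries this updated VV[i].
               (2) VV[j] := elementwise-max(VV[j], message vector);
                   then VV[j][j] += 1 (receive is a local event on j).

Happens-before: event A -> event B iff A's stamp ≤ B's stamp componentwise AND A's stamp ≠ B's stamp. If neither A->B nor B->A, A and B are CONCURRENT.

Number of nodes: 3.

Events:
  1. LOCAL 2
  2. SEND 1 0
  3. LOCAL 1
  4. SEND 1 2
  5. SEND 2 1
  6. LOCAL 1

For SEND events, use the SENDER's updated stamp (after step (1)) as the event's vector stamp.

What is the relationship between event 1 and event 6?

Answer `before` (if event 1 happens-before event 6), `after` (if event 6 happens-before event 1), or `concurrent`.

Answer: before

Derivation:
Initial: VV[0]=[0, 0, 0]
Initial: VV[1]=[0, 0, 0]
Initial: VV[2]=[0, 0, 0]
Event 1: LOCAL 2: VV[2][2]++ -> VV[2]=[0, 0, 1]
Event 2: SEND 1->0: VV[1][1]++ -> VV[1]=[0, 1, 0], msg_vec=[0, 1, 0]; VV[0]=max(VV[0],msg_vec) then VV[0][0]++ -> VV[0]=[1, 1, 0]
Event 3: LOCAL 1: VV[1][1]++ -> VV[1]=[0, 2, 0]
Event 4: SEND 1->2: VV[1][1]++ -> VV[1]=[0, 3, 0], msg_vec=[0, 3, 0]; VV[2]=max(VV[2],msg_vec) then VV[2][2]++ -> VV[2]=[0, 3, 2]
Event 5: SEND 2->1: VV[2][2]++ -> VV[2]=[0, 3, 3], msg_vec=[0, 3, 3]; VV[1]=max(VV[1],msg_vec) then VV[1][1]++ -> VV[1]=[0, 4, 3]
Event 6: LOCAL 1: VV[1][1]++ -> VV[1]=[0, 5, 3]
Event 1 stamp: [0, 0, 1]
Event 6 stamp: [0, 5, 3]
[0, 0, 1] <= [0, 5, 3]? True
[0, 5, 3] <= [0, 0, 1]? False
Relation: before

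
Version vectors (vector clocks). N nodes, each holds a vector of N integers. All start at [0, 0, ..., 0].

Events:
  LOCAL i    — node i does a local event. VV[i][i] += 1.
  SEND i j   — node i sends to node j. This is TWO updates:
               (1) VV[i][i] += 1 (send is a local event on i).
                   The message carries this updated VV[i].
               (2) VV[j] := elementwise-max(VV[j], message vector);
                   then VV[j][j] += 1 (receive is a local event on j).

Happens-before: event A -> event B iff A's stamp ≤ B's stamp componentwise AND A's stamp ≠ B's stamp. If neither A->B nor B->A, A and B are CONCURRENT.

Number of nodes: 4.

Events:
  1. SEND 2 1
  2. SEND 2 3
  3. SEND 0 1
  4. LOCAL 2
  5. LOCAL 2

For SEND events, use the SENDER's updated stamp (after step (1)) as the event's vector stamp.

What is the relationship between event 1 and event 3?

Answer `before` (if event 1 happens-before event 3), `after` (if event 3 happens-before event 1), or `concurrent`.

Answer: concurrent

Derivation:
Initial: VV[0]=[0, 0, 0, 0]
Initial: VV[1]=[0, 0, 0, 0]
Initial: VV[2]=[0, 0, 0, 0]
Initial: VV[3]=[0, 0, 0, 0]
Event 1: SEND 2->1: VV[2][2]++ -> VV[2]=[0, 0, 1, 0], msg_vec=[0, 0, 1, 0]; VV[1]=max(VV[1],msg_vec) then VV[1][1]++ -> VV[1]=[0, 1, 1, 0]
Event 2: SEND 2->3: VV[2][2]++ -> VV[2]=[0, 0, 2, 0], msg_vec=[0, 0, 2, 0]; VV[3]=max(VV[3],msg_vec) then VV[3][3]++ -> VV[3]=[0, 0, 2, 1]
Event 3: SEND 0->1: VV[0][0]++ -> VV[0]=[1, 0, 0, 0], msg_vec=[1, 0, 0, 0]; VV[1]=max(VV[1],msg_vec) then VV[1][1]++ -> VV[1]=[1, 2, 1, 0]
Event 4: LOCAL 2: VV[2][2]++ -> VV[2]=[0, 0, 3, 0]
Event 5: LOCAL 2: VV[2][2]++ -> VV[2]=[0, 0, 4, 0]
Event 1 stamp: [0, 0, 1, 0]
Event 3 stamp: [1, 0, 0, 0]
[0, 0, 1, 0] <= [1, 0, 0, 0]? False
[1, 0, 0, 0] <= [0, 0, 1, 0]? False
Relation: concurrent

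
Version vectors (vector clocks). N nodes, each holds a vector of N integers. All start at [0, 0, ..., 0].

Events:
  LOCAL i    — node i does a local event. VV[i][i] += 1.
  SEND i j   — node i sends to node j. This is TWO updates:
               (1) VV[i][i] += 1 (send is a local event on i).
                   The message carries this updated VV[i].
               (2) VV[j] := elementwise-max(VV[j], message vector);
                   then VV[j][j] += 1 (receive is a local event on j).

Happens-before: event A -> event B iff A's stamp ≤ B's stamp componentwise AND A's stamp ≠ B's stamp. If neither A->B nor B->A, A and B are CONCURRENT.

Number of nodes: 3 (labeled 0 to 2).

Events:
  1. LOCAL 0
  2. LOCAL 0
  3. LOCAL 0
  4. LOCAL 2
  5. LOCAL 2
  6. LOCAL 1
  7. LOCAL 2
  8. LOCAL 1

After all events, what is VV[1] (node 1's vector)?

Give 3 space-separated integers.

Initial: VV[0]=[0, 0, 0]
Initial: VV[1]=[0, 0, 0]
Initial: VV[2]=[0, 0, 0]
Event 1: LOCAL 0: VV[0][0]++ -> VV[0]=[1, 0, 0]
Event 2: LOCAL 0: VV[0][0]++ -> VV[0]=[2, 0, 0]
Event 3: LOCAL 0: VV[0][0]++ -> VV[0]=[3, 0, 0]
Event 4: LOCAL 2: VV[2][2]++ -> VV[2]=[0, 0, 1]
Event 5: LOCAL 2: VV[2][2]++ -> VV[2]=[0, 0, 2]
Event 6: LOCAL 1: VV[1][1]++ -> VV[1]=[0, 1, 0]
Event 7: LOCAL 2: VV[2][2]++ -> VV[2]=[0, 0, 3]
Event 8: LOCAL 1: VV[1][1]++ -> VV[1]=[0, 2, 0]
Final vectors: VV[0]=[3, 0, 0]; VV[1]=[0, 2, 0]; VV[2]=[0, 0, 3]

Answer: 0 2 0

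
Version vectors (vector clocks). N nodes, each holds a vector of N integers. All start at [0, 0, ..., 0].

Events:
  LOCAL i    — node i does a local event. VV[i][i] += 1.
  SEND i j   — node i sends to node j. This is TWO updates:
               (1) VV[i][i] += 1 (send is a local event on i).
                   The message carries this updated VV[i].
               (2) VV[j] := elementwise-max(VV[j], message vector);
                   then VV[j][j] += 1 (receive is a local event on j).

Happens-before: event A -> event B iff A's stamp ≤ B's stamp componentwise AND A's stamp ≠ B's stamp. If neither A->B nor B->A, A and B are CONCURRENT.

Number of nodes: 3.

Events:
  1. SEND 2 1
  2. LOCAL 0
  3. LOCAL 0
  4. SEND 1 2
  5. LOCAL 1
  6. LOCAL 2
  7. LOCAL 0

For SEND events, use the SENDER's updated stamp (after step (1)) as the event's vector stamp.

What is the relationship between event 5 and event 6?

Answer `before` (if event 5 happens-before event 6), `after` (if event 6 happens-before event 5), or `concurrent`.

Initial: VV[0]=[0, 0, 0]
Initial: VV[1]=[0, 0, 0]
Initial: VV[2]=[0, 0, 0]
Event 1: SEND 2->1: VV[2][2]++ -> VV[2]=[0, 0, 1], msg_vec=[0, 0, 1]; VV[1]=max(VV[1],msg_vec) then VV[1][1]++ -> VV[1]=[0, 1, 1]
Event 2: LOCAL 0: VV[0][0]++ -> VV[0]=[1, 0, 0]
Event 3: LOCAL 0: VV[0][0]++ -> VV[0]=[2, 0, 0]
Event 4: SEND 1->2: VV[1][1]++ -> VV[1]=[0, 2, 1], msg_vec=[0, 2, 1]; VV[2]=max(VV[2],msg_vec) then VV[2][2]++ -> VV[2]=[0, 2, 2]
Event 5: LOCAL 1: VV[1][1]++ -> VV[1]=[0, 3, 1]
Event 6: LOCAL 2: VV[2][2]++ -> VV[2]=[0, 2, 3]
Event 7: LOCAL 0: VV[0][0]++ -> VV[0]=[3, 0, 0]
Event 5 stamp: [0, 3, 1]
Event 6 stamp: [0, 2, 3]
[0, 3, 1] <= [0, 2, 3]? False
[0, 2, 3] <= [0, 3, 1]? False
Relation: concurrent

Answer: concurrent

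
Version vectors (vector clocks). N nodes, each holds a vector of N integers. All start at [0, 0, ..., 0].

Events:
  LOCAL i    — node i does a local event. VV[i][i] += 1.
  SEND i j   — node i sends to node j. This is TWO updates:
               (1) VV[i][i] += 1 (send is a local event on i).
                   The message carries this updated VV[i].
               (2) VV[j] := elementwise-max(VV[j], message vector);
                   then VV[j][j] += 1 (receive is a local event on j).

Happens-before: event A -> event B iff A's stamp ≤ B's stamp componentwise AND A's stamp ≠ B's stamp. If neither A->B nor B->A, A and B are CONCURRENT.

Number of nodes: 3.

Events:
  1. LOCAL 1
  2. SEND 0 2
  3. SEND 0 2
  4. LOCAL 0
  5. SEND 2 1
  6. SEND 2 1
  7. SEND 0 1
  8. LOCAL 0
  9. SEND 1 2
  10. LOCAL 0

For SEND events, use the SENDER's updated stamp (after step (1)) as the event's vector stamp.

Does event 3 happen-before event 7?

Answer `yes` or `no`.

Answer: yes

Derivation:
Initial: VV[0]=[0, 0, 0]
Initial: VV[1]=[0, 0, 0]
Initial: VV[2]=[0, 0, 0]
Event 1: LOCAL 1: VV[1][1]++ -> VV[1]=[0, 1, 0]
Event 2: SEND 0->2: VV[0][0]++ -> VV[0]=[1, 0, 0], msg_vec=[1, 0, 0]; VV[2]=max(VV[2],msg_vec) then VV[2][2]++ -> VV[2]=[1, 0, 1]
Event 3: SEND 0->2: VV[0][0]++ -> VV[0]=[2, 0, 0], msg_vec=[2, 0, 0]; VV[2]=max(VV[2],msg_vec) then VV[2][2]++ -> VV[2]=[2, 0, 2]
Event 4: LOCAL 0: VV[0][0]++ -> VV[0]=[3, 0, 0]
Event 5: SEND 2->1: VV[2][2]++ -> VV[2]=[2, 0, 3], msg_vec=[2, 0, 3]; VV[1]=max(VV[1],msg_vec) then VV[1][1]++ -> VV[1]=[2, 2, 3]
Event 6: SEND 2->1: VV[2][2]++ -> VV[2]=[2, 0, 4], msg_vec=[2, 0, 4]; VV[1]=max(VV[1],msg_vec) then VV[1][1]++ -> VV[1]=[2, 3, 4]
Event 7: SEND 0->1: VV[0][0]++ -> VV[0]=[4, 0, 0], msg_vec=[4, 0, 0]; VV[1]=max(VV[1],msg_vec) then VV[1][1]++ -> VV[1]=[4, 4, 4]
Event 8: LOCAL 0: VV[0][0]++ -> VV[0]=[5, 0, 0]
Event 9: SEND 1->2: VV[1][1]++ -> VV[1]=[4, 5, 4], msg_vec=[4, 5, 4]; VV[2]=max(VV[2],msg_vec) then VV[2][2]++ -> VV[2]=[4, 5, 5]
Event 10: LOCAL 0: VV[0][0]++ -> VV[0]=[6, 0, 0]
Event 3 stamp: [2, 0, 0]
Event 7 stamp: [4, 0, 0]
[2, 0, 0] <= [4, 0, 0]? True. Equal? False. Happens-before: True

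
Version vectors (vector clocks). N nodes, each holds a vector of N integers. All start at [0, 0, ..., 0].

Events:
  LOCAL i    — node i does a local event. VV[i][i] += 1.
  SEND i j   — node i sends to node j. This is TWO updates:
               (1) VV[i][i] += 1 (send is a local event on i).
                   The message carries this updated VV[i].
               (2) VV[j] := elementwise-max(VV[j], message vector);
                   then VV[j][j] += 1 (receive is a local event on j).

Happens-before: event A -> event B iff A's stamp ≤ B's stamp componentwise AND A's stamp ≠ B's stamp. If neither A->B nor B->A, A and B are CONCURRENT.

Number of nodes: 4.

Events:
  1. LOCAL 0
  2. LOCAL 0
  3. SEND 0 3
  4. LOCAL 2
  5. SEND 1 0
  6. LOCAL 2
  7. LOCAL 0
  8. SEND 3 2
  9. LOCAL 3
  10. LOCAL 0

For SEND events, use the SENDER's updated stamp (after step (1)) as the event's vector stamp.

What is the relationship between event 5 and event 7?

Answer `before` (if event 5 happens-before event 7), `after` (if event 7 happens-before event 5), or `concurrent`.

Initial: VV[0]=[0, 0, 0, 0]
Initial: VV[1]=[0, 0, 0, 0]
Initial: VV[2]=[0, 0, 0, 0]
Initial: VV[3]=[0, 0, 0, 0]
Event 1: LOCAL 0: VV[0][0]++ -> VV[0]=[1, 0, 0, 0]
Event 2: LOCAL 0: VV[0][0]++ -> VV[0]=[2, 0, 0, 0]
Event 3: SEND 0->3: VV[0][0]++ -> VV[0]=[3, 0, 0, 0], msg_vec=[3, 0, 0, 0]; VV[3]=max(VV[3],msg_vec) then VV[3][3]++ -> VV[3]=[3, 0, 0, 1]
Event 4: LOCAL 2: VV[2][2]++ -> VV[2]=[0, 0, 1, 0]
Event 5: SEND 1->0: VV[1][1]++ -> VV[1]=[0, 1, 0, 0], msg_vec=[0, 1, 0, 0]; VV[0]=max(VV[0],msg_vec) then VV[0][0]++ -> VV[0]=[4, 1, 0, 0]
Event 6: LOCAL 2: VV[2][2]++ -> VV[2]=[0, 0, 2, 0]
Event 7: LOCAL 0: VV[0][0]++ -> VV[0]=[5, 1, 0, 0]
Event 8: SEND 3->2: VV[3][3]++ -> VV[3]=[3, 0, 0, 2], msg_vec=[3, 0, 0, 2]; VV[2]=max(VV[2],msg_vec) then VV[2][2]++ -> VV[2]=[3, 0, 3, 2]
Event 9: LOCAL 3: VV[3][3]++ -> VV[3]=[3, 0, 0, 3]
Event 10: LOCAL 0: VV[0][0]++ -> VV[0]=[6, 1, 0, 0]
Event 5 stamp: [0, 1, 0, 0]
Event 7 stamp: [5, 1, 0, 0]
[0, 1, 0, 0] <= [5, 1, 0, 0]? True
[5, 1, 0, 0] <= [0, 1, 0, 0]? False
Relation: before

Answer: before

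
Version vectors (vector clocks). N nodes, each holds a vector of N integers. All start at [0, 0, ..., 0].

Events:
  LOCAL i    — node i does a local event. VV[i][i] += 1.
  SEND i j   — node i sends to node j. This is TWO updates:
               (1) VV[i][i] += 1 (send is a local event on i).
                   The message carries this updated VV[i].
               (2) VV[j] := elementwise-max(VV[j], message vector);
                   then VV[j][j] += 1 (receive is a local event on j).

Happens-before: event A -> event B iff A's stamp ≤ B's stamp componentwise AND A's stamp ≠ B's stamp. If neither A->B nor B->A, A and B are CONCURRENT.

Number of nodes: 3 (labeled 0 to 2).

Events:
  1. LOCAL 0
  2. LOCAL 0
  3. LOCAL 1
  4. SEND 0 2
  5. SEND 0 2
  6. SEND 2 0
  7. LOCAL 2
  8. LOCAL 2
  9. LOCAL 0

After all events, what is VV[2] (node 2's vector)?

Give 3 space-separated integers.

Initial: VV[0]=[0, 0, 0]
Initial: VV[1]=[0, 0, 0]
Initial: VV[2]=[0, 0, 0]
Event 1: LOCAL 0: VV[0][0]++ -> VV[0]=[1, 0, 0]
Event 2: LOCAL 0: VV[0][0]++ -> VV[0]=[2, 0, 0]
Event 3: LOCAL 1: VV[1][1]++ -> VV[1]=[0, 1, 0]
Event 4: SEND 0->2: VV[0][0]++ -> VV[0]=[3, 0, 0], msg_vec=[3, 0, 0]; VV[2]=max(VV[2],msg_vec) then VV[2][2]++ -> VV[2]=[3, 0, 1]
Event 5: SEND 0->2: VV[0][0]++ -> VV[0]=[4, 0, 0], msg_vec=[4, 0, 0]; VV[2]=max(VV[2],msg_vec) then VV[2][2]++ -> VV[2]=[4, 0, 2]
Event 6: SEND 2->0: VV[2][2]++ -> VV[2]=[4, 0, 3], msg_vec=[4, 0, 3]; VV[0]=max(VV[0],msg_vec) then VV[0][0]++ -> VV[0]=[5, 0, 3]
Event 7: LOCAL 2: VV[2][2]++ -> VV[2]=[4, 0, 4]
Event 8: LOCAL 2: VV[2][2]++ -> VV[2]=[4, 0, 5]
Event 9: LOCAL 0: VV[0][0]++ -> VV[0]=[6, 0, 3]
Final vectors: VV[0]=[6, 0, 3]; VV[1]=[0, 1, 0]; VV[2]=[4, 0, 5]

Answer: 4 0 5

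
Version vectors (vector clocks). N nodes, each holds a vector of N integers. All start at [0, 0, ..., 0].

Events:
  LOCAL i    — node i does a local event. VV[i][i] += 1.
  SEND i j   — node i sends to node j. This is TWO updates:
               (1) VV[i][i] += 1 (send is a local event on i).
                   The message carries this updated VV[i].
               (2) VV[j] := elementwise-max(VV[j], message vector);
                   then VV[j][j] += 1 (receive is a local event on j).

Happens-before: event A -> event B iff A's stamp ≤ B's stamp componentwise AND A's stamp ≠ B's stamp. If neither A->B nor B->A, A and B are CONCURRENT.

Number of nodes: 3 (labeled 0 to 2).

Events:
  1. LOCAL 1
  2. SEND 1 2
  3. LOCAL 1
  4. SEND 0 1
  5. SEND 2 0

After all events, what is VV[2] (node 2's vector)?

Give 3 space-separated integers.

Answer: 0 2 2

Derivation:
Initial: VV[0]=[0, 0, 0]
Initial: VV[1]=[0, 0, 0]
Initial: VV[2]=[0, 0, 0]
Event 1: LOCAL 1: VV[1][1]++ -> VV[1]=[0, 1, 0]
Event 2: SEND 1->2: VV[1][1]++ -> VV[1]=[0, 2, 0], msg_vec=[0, 2, 0]; VV[2]=max(VV[2],msg_vec) then VV[2][2]++ -> VV[2]=[0, 2, 1]
Event 3: LOCAL 1: VV[1][1]++ -> VV[1]=[0, 3, 0]
Event 4: SEND 0->1: VV[0][0]++ -> VV[0]=[1, 0, 0], msg_vec=[1, 0, 0]; VV[1]=max(VV[1],msg_vec) then VV[1][1]++ -> VV[1]=[1, 4, 0]
Event 5: SEND 2->0: VV[2][2]++ -> VV[2]=[0, 2, 2], msg_vec=[0, 2, 2]; VV[0]=max(VV[0],msg_vec) then VV[0][0]++ -> VV[0]=[2, 2, 2]
Final vectors: VV[0]=[2, 2, 2]; VV[1]=[1, 4, 0]; VV[2]=[0, 2, 2]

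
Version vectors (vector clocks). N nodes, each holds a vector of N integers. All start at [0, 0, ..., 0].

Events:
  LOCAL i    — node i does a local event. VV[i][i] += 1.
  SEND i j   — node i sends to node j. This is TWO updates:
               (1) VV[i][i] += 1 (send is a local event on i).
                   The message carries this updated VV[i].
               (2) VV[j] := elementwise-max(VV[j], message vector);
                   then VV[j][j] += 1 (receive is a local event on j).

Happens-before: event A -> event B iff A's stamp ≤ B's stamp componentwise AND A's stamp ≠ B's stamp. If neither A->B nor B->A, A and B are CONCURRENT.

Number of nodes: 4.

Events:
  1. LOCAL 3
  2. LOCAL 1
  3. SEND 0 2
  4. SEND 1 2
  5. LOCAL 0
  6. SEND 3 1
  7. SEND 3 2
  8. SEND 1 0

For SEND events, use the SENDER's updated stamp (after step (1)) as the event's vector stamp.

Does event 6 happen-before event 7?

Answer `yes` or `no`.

Answer: yes

Derivation:
Initial: VV[0]=[0, 0, 0, 0]
Initial: VV[1]=[0, 0, 0, 0]
Initial: VV[2]=[0, 0, 0, 0]
Initial: VV[3]=[0, 0, 0, 0]
Event 1: LOCAL 3: VV[3][3]++ -> VV[3]=[0, 0, 0, 1]
Event 2: LOCAL 1: VV[1][1]++ -> VV[1]=[0, 1, 0, 0]
Event 3: SEND 0->2: VV[0][0]++ -> VV[0]=[1, 0, 0, 0], msg_vec=[1, 0, 0, 0]; VV[2]=max(VV[2],msg_vec) then VV[2][2]++ -> VV[2]=[1, 0, 1, 0]
Event 4: SEND 1->2: VV[1][1]++ -> VV[1]=[0, 2, 0, 0], msg_vec=[0, 2, 0, 0]; VV[2]=max(VV[2],msg_vec) then VV[2][2]++ -> VV[2]=[1, 2, 2, 0]
Event 5: LOCAL 0: VV[0][0]++ -> VV[0]=[2, 0, 0, 0]
Event 6: SEND 3->1: VV[3][3]++ -> VV[3]=[0, 0, 0, 2], msg_vec=[0, 0, 0, 2]; VV[1]=max(VV[1],msg_vec) then VV[1][1]++ -> VV[1]=[0, 3, 0, 2]
Event 7: SEND 3->2: VV[3][3]++ -> VV[3]=[0, 0, 0, 3], msg_vec=[0, 0, 0, 3]; VV[2]=max(VV[2],msg_vec) then VV[2][2]++ -> VV[2]=[1, 2, 3, 3]
Event 8: SEND 1->0: VV[1][1]++ -> VV[1]=[0, 4, 0, 2], msg_vec=[0, 4, 0, 2]; VV[0]=max(VV[0],msg_vec) then VV[0][0]++ -> VV[0]=[3, 4, 0, 2]
Event 6 stamp: [0, 0, 0, 2]
Event 7 stamp: [0, 0, 0, 3]
[0, 0, 0, 2] <= [0, 0, 0, 3]? True. Equal? False. Happens-before: True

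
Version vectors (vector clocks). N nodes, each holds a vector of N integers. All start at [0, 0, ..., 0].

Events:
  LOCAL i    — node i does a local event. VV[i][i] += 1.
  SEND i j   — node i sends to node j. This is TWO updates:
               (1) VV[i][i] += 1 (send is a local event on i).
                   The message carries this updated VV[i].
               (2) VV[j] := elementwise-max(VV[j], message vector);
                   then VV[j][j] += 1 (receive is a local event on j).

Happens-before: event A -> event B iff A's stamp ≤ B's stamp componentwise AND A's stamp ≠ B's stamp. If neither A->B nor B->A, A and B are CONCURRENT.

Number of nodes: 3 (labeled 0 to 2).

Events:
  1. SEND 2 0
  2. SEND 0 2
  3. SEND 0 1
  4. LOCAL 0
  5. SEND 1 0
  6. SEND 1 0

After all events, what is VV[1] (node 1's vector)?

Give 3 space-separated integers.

Initial: VV[0]=[0, 0, 0]
Initial: VV[1]=[0, 0, 0]
Initial: VV[2]=[0, 0, 0]
Event 1: SEND 2->0: VV[2][2]++ -> VV[2]=[0, 0, 1], msg_vec=[0, 0, 1]; VV[0]=max(VV[0],msg_vec) then VV[0][0]++ -> VV[0]=[1, 0, 1]
Event 2: SEND 0->2: VV[0][0]++ -> VV[0]=[2, 0, 1], msg_vec=[2, 0, 1]; VV[2]=max(VV[2],msg_vec) then VV[2][2]++ -> VV[2]=[2, 0, 2]
Event 3: SEND 0->1: VV[0][0]++ -> VV[0]=[3, 0, 1], msg_vec=[3, 0, 1]; VV[1]=max(VV[1],msg_vec) then VV[1][1]++ -> VV[1]=[3, 1, 1]
Event 4: LOCAL 0: VV[0][0]++ -> VV[0]=[4, 0, 1]
Event 5: SEND 1->0: VV[1][1]++ -> VV[1]=[3, 2, 1], msg_vec=[3, 2, 1]; VV[0]=max(VV[0],msg_vec) then VV[0][0]++ -> VV[0]=[5, 2, 1]
Event 6: SEND 1->0: VV[1][1]++ -> VV[1]=[3, 3, 1], msg_vec=[3, 3, 1]; VV[0]=max(VV[0],msg_vec) then VV[0][0]++ -> VV[0]=[6, 3, 1]
Final vectors: VV[0]=[6, 3, 1]; VV[1]=[3, 3, 1]; VV[2]=[2, 0, 2]

Answer: 3 3 1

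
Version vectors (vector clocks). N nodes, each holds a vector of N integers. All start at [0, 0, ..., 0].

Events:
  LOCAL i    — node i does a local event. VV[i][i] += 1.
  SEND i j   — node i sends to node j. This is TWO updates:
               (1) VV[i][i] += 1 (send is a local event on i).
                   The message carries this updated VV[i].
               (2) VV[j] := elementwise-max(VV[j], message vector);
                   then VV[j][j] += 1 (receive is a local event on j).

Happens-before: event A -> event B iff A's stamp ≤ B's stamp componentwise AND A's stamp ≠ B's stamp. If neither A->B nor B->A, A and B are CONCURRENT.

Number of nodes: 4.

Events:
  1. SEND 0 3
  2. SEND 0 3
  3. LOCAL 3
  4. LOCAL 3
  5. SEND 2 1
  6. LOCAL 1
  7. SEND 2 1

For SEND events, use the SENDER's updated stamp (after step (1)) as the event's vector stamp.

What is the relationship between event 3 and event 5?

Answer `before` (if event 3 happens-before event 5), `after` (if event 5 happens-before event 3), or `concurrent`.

Initial: VV[0]=[0, 0, 0, 0]
Initial: VV[1]=[0, 0, 0, 0]
Initial: VV[2]=[0, 0, 0, 0]
Initial: VV[3]=[0, 0, 0, 0]
Event 1: SEND 0->3: VV[0][0]++ -> VV[0]=[1, 0, 0, 0], msg_vec=[1, 0, 0, 0]; VV[3]=max(VV[3],msg_vec) then VV[3][3]++ -> VV[3]=[1, 0, 0, 1]
Event 2: SEND 0->3: VV[0][0]++ -> VV[0]=[2, 0, 0, 0], msg_vec=[2, 0, 0, 0]; VV[3]=max(VV[3],msg_vec) then VV[3][3]++ -> VV[3]=[2, 0, 0, 2]
Event 3: LOCAL 3: VV[3][3]++ -> VV[3]=[2, 0, 0, 3]
Event 4: LOCAL 3: VV[3][3]++ -> VV[3]=[2, 0, 0, 4]
Event 5: SEND 2->1: VV[2][2]++ -> VV[2]=[0, 0, 1, 0], msg_vec=[0, 0, 1, 0]; VV[1]=max(VV[1],msg_vec) then VV[1][1]++ -> VV[1]=[0, 1, 1, 0]
Event 6: LOCAL 1: VV[1][1]++ -> VV[1]=[0, 2, 1, 0]
Event 7: SEND 2->1: VV[2][2]++ -> VV[2]=[0, 0, 2, 0], msg_vec=[0, 0, 2, 0]; VV[1]=max(VV[1],msg_vec) then VV[1][1]++ -> VV[1]=[0, 3, 2, 0]
Event 3 stamp: [2, 0, 0, 3]
Event 5 stamp: [0, 0, 1, 0]
[2, 0, 0, 3] <= [0, 0, 1, 0]? False
[0, 0, 1, 0] <= [2, 0, 0, 3]? False
Relation: concurrent

Answer: concurrent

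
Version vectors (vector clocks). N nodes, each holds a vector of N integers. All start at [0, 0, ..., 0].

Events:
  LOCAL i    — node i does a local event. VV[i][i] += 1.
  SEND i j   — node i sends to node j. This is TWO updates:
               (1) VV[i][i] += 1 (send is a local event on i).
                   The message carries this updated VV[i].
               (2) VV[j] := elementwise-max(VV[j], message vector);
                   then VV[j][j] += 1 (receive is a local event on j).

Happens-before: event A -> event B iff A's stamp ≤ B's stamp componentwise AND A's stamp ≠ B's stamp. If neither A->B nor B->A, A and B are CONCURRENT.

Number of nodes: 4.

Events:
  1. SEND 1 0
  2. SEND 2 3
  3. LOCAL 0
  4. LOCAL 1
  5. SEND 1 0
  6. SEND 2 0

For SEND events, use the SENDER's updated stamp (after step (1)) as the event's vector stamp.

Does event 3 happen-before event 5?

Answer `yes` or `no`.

Answer: no

Derivation:
Initial: VV[0]=[0, 0, 0, 0]
Initial: VV[1]=[0, 0, 0, 0]
Initial: VV[2]=[0, 0, 0, 0]
Initial: VV[3]=[0, 0, 0, 0]
Event 1: SEND 1->0: VV[1][1]++ -> VV[1]=[0, 1, 0, 0], msg_vec=[0, 1, 0, 0]; VV[0]=max(VV[0],msg_vec) then VV[0][0]++ -> VV[0]=[1, 1, 0, 0]
Event 2: SEND 2->3: VV[2][2]++ -> VV[2]=[0, 0, 1, 0], msg_vec=[0, 0, 1, 0]; VV[3]=max(VV[3],msg_vec) then VV[3][3]++ -> VV[3]=[0, 0, 1, 1]
Event 3: LOCAL 0: VV[0][0]++ -> VV[0]=[2, 1, 0, 0]
Event 4: LOCAL 1: VV[1][1]++ -> VV[1]=[0, 2, 0, 0]
Event 5: SEND 1->0: VV[1][1]++ -> VV[1]=[0, 3, 0, 0], msg_vec=[0, 3, 0, 0]; VV[0]=max(VV[0],msg_vec) then VV[0][0]++ -> VV[0]=[3, 3, 0, 0]
Event 6: SEND 2->0: VV[2][2]++ -> VV[2]=[0, 0, 2, 0], msg_vec=[0, 0, 2, 0]; VV[0]=max(VV[0],msg_vec) then VV[0][0]++ -> VV[0]=[4, 3, 2, 0]
Event 3 stamp: [2, 1, 0, 0]
Event 5 stamp: [0, 3, 0, 0]
[2, 1, 0, 0] <= [0, 3, 0, 0]? False. Equal? False. Happens-before: False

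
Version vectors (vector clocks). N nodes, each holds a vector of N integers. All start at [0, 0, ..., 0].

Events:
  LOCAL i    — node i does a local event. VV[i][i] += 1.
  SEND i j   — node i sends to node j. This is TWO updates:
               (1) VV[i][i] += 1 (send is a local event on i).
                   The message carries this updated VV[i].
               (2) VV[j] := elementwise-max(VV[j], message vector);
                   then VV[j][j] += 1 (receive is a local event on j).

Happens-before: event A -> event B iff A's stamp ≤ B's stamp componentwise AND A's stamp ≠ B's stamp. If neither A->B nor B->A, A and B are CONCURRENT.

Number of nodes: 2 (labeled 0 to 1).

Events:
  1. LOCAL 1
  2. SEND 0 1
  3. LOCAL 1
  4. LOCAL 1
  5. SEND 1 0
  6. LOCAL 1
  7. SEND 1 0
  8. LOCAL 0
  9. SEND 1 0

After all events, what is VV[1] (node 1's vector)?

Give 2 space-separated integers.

Initial: VV[0]=[0, 0]
Initial: VV[1]=[0, 0]
Event 1: LOCAL 1: VV[1][1]++ -> VV[1]=[0, 1]
Event 2: SEND 0->1: VV[0][0]++ -> VV[0]=[1, 0], msg_vec=[1, 0]; VV[1]=max(VV[1],msg_vec) then VV[1][1]++ -> VV[1]=[1, 2]
Event 3: LOCAL 1: VV[1][1]++ -> VV[1]=[1, 3]
Event 4: LOCAL 1: VV[1][1]++ -> VV[1]=[1, 4]
Event 5: SEND 1->0: VV[1][1]++ -> VV[1]=[1, 5], msg_vec=[1, 5]; VV[0]=max(VV[0],msg_vec) then VV[0][0]++ -> VV[0]=[2, 5]
Event 6: LOCAL 1: VV[1][1]++ -> VV[1]=[1, 6]
Event 7: SEND 1->0: VV[1][1]++ -> VV[1]=[1, 7], msg_vec=[1, 7]; VV[0]=max(VV[0],msg_vec) then VV[0][0]++ -> VV[0]=[3, 7]
Event 8: LOCAL 0: VV[0][0]++ -> VV[0]=[4, 7]
Event 9: SEND 1->0: VV[1][1]++ -> VV[1]=[1, 8], msg_vec=[1, 8]; VV[0]=max(VV[0],msg_vec) then VV[0][0]++ -> VV[0]=[5, 8]
Final vectors: VV[0]=[5, 8]; VV[1]=[1, 8]

Answer: 1 8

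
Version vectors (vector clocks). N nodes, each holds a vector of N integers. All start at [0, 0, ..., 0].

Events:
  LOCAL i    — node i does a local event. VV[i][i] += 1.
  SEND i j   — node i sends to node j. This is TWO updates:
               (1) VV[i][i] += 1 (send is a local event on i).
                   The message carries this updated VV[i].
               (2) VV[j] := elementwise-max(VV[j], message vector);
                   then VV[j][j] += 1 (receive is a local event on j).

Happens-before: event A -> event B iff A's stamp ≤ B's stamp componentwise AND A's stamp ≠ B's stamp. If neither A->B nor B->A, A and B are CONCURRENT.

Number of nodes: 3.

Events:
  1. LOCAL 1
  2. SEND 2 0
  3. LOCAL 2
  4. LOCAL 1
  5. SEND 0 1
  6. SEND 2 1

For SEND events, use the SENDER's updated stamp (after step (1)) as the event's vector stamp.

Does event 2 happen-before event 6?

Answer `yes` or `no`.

Initial: VV[0]=[0, 0, 0]
Initial: VV[1]=[0, 0, 0]
Initial: VV[2]=[0, 0, 0]
Event 1: LOCAL 1: VV[1][1]++ -> VV[1]=[0, 1, 0]
Event 2: SEND 2->0: VV[2][2]++ -> VV[2]=[0, 0, 1], msg_vec=[0, 0, 1]; VV[0]=max(VV[0],msg_vec) then VV[0][0]++ -> VV[0]=[1, 0, 1]
Event 3: LOCAL 2: VV[2][2]++ -> VV[2]=[0, 0, 2]
Event 4: LOCAL 1: VV[1][1]++ -> VV[1]=[0, 2, 0]
Event 5: SEND 0->1: VV[0][0]++ -> VV[0]=[2, 0, 1], msg_vec=[2, 0, 1]; VV[1]=max(VV[1],msg_vec) then VV[1][1]++ -> VV[1]=[2, 3, 1]
Event 6: SEND 2->1: VV[2][2]++ -> VV[2]=[0, 0, 3], msg_vec=[0, 0, 3]; VV[1]=max(VV[1],msg_vec) then VV[1][1]++ -> VV[1]=[2, 4, 3]
Event 2 stamp: [0, 0, 1]
Event 6 stamp: [0, 0, 3]
[0, 0, 1] <= [0, 0, 3]? True. Equal? False. Happens-before: True

Answer: yes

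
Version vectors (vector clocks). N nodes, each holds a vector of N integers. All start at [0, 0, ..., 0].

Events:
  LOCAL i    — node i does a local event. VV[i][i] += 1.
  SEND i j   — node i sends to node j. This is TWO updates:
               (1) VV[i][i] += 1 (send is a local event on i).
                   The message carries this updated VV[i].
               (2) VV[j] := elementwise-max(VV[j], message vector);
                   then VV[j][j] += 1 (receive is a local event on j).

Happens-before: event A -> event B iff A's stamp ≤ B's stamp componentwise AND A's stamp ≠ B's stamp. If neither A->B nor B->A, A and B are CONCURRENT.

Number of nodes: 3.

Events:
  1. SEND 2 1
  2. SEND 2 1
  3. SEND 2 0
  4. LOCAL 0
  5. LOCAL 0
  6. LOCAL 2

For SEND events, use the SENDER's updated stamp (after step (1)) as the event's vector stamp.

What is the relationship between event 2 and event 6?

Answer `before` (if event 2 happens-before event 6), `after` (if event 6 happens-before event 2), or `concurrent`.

Answer: before

Derivation:
Initial: VV[0]=[0, 0, 0]
Initial: VV[1]=[0, 0, 0]
Initial: VV[2]=[0, 0, 0]
Event 1: SEND 2->1: VV[2][2]++ -> VV[2]=[0, 0, 1], msg_vec=[0, 0, 1]; VV[1]=max(VV[1],msg_vec) then VV[1][1]++ -> VV[1]=[0, 1, 1]
Event 2: SEND 2->1: VV[2][2]++ -> VV[2]=[0, 0, 2], msg_vec=[0, 0, 2]; VV[1]=max(VV[1],msg_vec) then VV[1][1]++ -> VV[1]=[0, 2, 2]
Event 3: SEND 2->0: VV[2][2]++ -> VV[2]=[0, 0, 3], msg_vec=[0, 0, 3]; VV[0]=max(VV[0],msg_vec) then VV[0][0]++ -> VV[0]=[1, 0, 3]
Event 4: LOCAL 0: VV[0][0]++ -> VV[0]=[2, 0, 3]
Event 5: LOCAL 0: VV[0][0]++ -> VV[0]=[3, 0, 3]
Event 6: LOCAL 2: VV[2][2]++ -> VV[2]=[0, 0, 4]
Event 2 stamp: [0, 0, 2]
Event 6 stamp: [0, 0, 4]
[0, 0, 2] <= [0, 0, 4]? True
[0, 0, 4] <= [0, 0, 2]? False
Relation: before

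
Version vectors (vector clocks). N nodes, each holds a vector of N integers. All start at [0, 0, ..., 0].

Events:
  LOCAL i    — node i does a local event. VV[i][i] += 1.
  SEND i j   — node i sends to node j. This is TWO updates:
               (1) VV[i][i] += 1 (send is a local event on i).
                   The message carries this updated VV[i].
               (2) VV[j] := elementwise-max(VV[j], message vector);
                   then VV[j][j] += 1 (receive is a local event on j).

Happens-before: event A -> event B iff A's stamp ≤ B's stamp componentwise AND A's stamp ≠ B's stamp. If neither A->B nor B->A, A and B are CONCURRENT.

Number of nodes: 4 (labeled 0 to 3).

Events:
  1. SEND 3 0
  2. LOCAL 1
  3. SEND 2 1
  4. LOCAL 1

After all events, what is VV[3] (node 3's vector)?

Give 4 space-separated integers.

Initial: VV[0]=[0, 0, 0, 0]
Initial: VV[1]=[0, 0, 0, 0]
Initial: VV[2]=[0, 0, 0, 0]
Initial: VV[3]=[0, 0, 0, 0]
Event 1: SEND 3->0: VV[3][3]++ -> VV[3]=[0, 0, 0, 1], msg_vec=[0, 0, 0, 1]; VV[0]=max(VV[0],msg_vec) then VV[0][0]++ -> VV[0]=[1, 0, 0, 1]
Event 2: LOCAL 1: VV[1][1]++ -> VV[1]=[0, 1, 0, 0]
Event 3: SEND 2->1: VV[2][2]++ -> VV[2]=[0, 0, 1, 0], msg_vec=[0, 0, 1, 0]; VV[1]=max(VV[1],msg_vec) then VV[1][1]++ -> VV[1]=[0, 2, 1, 0]
Event 4: LOCAL 1: VV[1][1]++ -> VV[1]=[0, 3, 1, 0]
Final vectors: VV[0]=[1, 0, 0, 1]; VV[1]=[0, 3, 1, 0]; VV[2]=[0, 0, 1, 0]; VV[3]=[0, 0, 0, 1]

Answer: 0 0 0 1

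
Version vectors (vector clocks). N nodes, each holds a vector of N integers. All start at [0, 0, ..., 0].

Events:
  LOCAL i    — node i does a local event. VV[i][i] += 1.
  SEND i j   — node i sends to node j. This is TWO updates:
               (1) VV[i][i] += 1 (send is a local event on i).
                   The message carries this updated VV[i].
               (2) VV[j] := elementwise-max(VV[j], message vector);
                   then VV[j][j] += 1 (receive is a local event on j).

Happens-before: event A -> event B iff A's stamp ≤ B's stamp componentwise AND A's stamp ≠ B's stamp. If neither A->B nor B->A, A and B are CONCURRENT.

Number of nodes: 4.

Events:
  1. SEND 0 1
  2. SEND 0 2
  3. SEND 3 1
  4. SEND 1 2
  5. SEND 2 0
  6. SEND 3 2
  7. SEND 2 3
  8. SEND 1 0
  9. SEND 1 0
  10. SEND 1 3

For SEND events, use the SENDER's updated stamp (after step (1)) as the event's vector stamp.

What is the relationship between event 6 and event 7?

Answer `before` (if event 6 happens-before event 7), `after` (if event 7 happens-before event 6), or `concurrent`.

Initial: VV[0]=[0, 0, 0, 0]
Initial: VV[1]=[0, 0, 0, 0]
Initial: VV[2]=[0, 0, 0, 0]
Initial: VV[3]=[0, 0, 0, 0]
Event 1: SEND 0->1: VV[0][0]++ -> VV[0]=[1, 0, 0, 0], msg_vec=[1, 0, 0, 0]; VV[1]=max(VV[1],msg_vec) then VV[1][1]++ -> VV[1]=[1, 1, 0, 0]
Event 2: SEND 0->2: VV[0][0]++ -> VV[0]=[2, 0, 0, 0], msg_vec=[2, 0, 0, 0]; VV[2]=max(VV[2],msg_vec) then VV[2][2]++ -> VV[2]=[2, 0, 1, 0]
Event 3: SEND 3->1: VV[3][3]++ -> VV[3]=[0, 0, 0, 1], msg_vec=[0, 0, 0, 1]; VV[1]=max(VV[1],msg_vec) then VV[1][1]++ -> VV[1]=[1, 2, 0, 1]
Event 4: SEND 1->2: VV[1][1]++ -> VV[1]=[1, 3, 0, 1], msg_vec=[1, 3, 0, 1]; VV[2]=max(VV[2],msg_vec) then VV[2][2]++ -> VV[2]=[2, 3, 2, 1]
Event 5: SEND 2->0: VV[2][2]++ -> VV[2]=[2, 3, 3, 1], msg_vec=[2, 3, 3, 1]; VV[0]=max(VV[0],msg_vec) then VV[0][0]++ -> VV[0]=[3, 3, 3, 1]
Event 6: SEND 3->2: VV[3][3]++ -> VV[3]=[0, 0, 0, 2], msg_vec=[0, 0, 0, 2]; VV[2]=max(VV[2],msg_vec) then VV[2][2]++ -> VV[2]=[2, 3, 4, 2]
Event 7: SEND 2->3: VV[2][2]++ -> VV[2]=[2, 3, 5, 2], msg_vec=[2, 3, 5, 2]; VV[3]=max(VV[3],msg_vec) then VV[3][3]++ -> VV[3]=[2, 3, 5, 3]
Event 8: SEND 1->0: VV[1][1]++ -> VV[1]=[1, 4, 0, 1], msg_vec=[1, 4, 0, 1]; VV[0]=max(VV[0],msg_vec) then VV[0][0]++ -> VV[0]=[4, 4, 3, 1]
Event 9: SEND 1->0: VV[1][1]++ -> VV[1]=[1, 5, 0, 1], msg_vec=[1, 5, 0, 1]; VV[0]=max(VV[0],msg_vec) then VV[0][0]++ -> VV[0]=[5, 5, 3, 1]
Event 10: SEND 1->3: VV[1][1]++ -> VV[1]=[1, 6, 0, 1], msg_vec=[1, 6, 0, 1]; VV[3]=max(VV[3],msg_vec) then VV[3][3]++ -> VV[3]=[2, 6, 5, 4]
Event 6 stamp: [0, 0, 0, 2]
Event 7 stamp: [2, 3, 5, 2]
[0, 0, 0, 2] <= [2, 3, 5, 2]? True
[2, 3, 5, 2] <= [0, 0, 0, 2]? False
Relation: before

Answer: before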